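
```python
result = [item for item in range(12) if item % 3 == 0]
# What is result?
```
Trace:
  item=0
  item=1
  item=2
  item=3
  item=4
  item=5
  item=6
  item=7
  item=8
  item=9
  item=10
  item=11
  result=[0, 3, 6, 9]

Final answer: [0, 3, 6, 9]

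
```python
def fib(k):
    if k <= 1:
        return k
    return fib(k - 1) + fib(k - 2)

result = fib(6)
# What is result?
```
Call trace (a repeated sub-call is expanded the first time; later identical calls just restate its return value):
fib(k=6)
  fib(k=5)
    fib(k=4)
      fib(k=3)
        fib(k=2)
          fib(k=1)
          -> return 1
          fib(k=0)
          -> return 0
        -> return 1
        fib(k=1)
        -> return 1
      -> return 2
      fib(k=2) -> return 1  (same call as traced above)
    -> return 3
    fib(k=3) -> return 2  (same call as traced above)
  -> return 5
  fib(k=4) -> return 3  (same call as traced above)
-> return 8

Final answer: 8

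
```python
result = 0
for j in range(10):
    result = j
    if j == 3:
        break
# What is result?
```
Trace:
  result=0
  result=0, j=0
  result=1, j=1
  result=2, j=2
  result=3, j=3

Final answer: 3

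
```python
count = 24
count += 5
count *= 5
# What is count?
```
Trace:
  count=24
  count=29
  count=145

Final answer: 145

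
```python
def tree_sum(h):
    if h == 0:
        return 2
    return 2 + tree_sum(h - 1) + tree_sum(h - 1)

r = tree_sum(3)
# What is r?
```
Call trace (a repeated sub-call is expanded the first time; later identical calls just restate its return value):
tree_sum(h=3)
  tree_sum(h=2)
    tree_sum(h=1)
      tree_sum(h=0)
      -> return 2
      tree_sum(h=0)
      -> return 2
    -> return 6
    tree_sum(h=1) -> return 6  (same call as traced above)
  -> return 14
  tree_sum(h=2) -> return 14  (same call as traced above)
-> return 30

Final answer: 30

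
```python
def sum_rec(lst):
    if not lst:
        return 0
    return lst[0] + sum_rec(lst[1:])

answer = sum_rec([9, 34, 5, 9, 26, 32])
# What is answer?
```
Call trace:
sum_rec(lst=[9, 34, 5, 9, 26, 32])
  sum_rec(lst=[34, 5, 9, 26, 32])
    sum_rec(lst=[5, 9, 26, 32])
      sum_rec(lst=[9, 26, 32])
        sum_rec(lst=[26, 32])
          sum_rec(lst=[32])
            sum_rec(lst=[])
            -> return 0
          -> return 32
        -> return 58
      -> return 67
    -> return 72
  -> return 106
-> return 115

Final answer: 115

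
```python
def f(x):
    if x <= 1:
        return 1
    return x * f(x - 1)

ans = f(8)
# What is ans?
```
Call trace:
f(x=8)
  f(x=7)
    f(x=6)
      f(x=5)
        f(x=4)
          f(x=3)
            f(x=2)
              f(x=1)
              -> return 1
            -> return 2
          -> return 6
        -> return 24
      -> return 120
    -> return 720
  -> return 5040
-> return 40320

Final answer: 40320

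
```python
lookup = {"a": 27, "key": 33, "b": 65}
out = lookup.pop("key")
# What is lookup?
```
Trace:
  lookup={'a': 27, 'key': 33, 'b': 65}
  lookup={'a': 27, 'b': 65}, out=33

Final answer: {'a': 27, 'b': 65}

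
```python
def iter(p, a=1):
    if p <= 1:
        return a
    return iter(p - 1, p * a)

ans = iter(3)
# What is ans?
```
Call trace:
iter(p=3, a=1)
  iter(p=2, a=3)
    iter(p=1, a=6)
    -> return 6
  -> return 6
-> return 6

Final answer: 6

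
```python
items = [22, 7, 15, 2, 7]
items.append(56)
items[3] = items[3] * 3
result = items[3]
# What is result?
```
Trace:
  items=[22, 7, 15, 2, 7]
  items=[22, 7, 15, 2, 7, 56]
  items=[22, 7, 15, 6, 7, 56]
  items=[22, 7, 15, 6, 7, 56], result=6

Final answer: 6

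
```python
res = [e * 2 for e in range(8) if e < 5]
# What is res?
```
Trace:
  e=0
  e=1
  e=2
  e=3
  e=4
  e=5
  e=6
  e=7
  res=[0, 2, 4, 6, 8]

Final answer: [0, 2, 4, 6, 8]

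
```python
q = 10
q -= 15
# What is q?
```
Trace:
  q=10
  q=-5

Final answer: -5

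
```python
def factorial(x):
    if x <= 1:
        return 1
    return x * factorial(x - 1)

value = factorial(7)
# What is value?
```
Call trace:
factorial(x=7)
  factorial(x=6)
    factorial(x=5)
      factorial(x=4)
        factorial(x=3)
          factorial(x=2)
            factorial(x=1)
            -> return 1
          -> return 2
        -> return 6
      -> return 24
    -> return 120
  -> return 720
-> return 5040

Final answer: 5040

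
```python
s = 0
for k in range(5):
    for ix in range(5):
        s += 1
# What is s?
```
Trace:
  s=0
  s=1, k=0, ix=0
  s=2, k=0, ix=1
  s=3, k=0, ix=2
  s=4, k=0, ix=3
  s=5, k=0, ix=4
  s=6, k=1, ix=0
  s=7, k=1, ix=1
  s=8, k=1, ix=2
  s=9, k=1, ix=3
  s=10, k=1, ix=4
  s=11, k=2, ix=0
  s=12, k=2, ix=1
  s=13, k=2, ix=2
  s=14, k=2, ix=3
  s=15, k=2, ix=4
  s=16, k=3, ix=0
  s=17, k=3, ix=1
  s=18, k=3, ix=2
  s=19, k=3, ix=3
  s=20, k=3, ix=4
  s=21, k=4, ix=0
  s=22, k=4, ix=1
  s=23, k=4, ix=2
  s=24, k=4, ix=3
  s=25, k=4, ix=4

Final answer: 25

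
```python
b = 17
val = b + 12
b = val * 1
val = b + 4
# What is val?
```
Trace:
  b=17
  b=17, val=29
  b=29, val=29
  b=29, val=33

Final answer: 33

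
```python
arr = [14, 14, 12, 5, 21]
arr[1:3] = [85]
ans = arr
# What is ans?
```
Trace:
  arr=[14, 14, 12, 5, 21]
  arr=[14, 85, 5, 21]
  arr=[14, 85, 5, 21], ans=[14, 85, 5, 21]

Final answer: [14, 85, 5, 21]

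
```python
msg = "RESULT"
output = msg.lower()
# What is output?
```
Trace:
  msg='RESULT'
  msg='RESULT', output='result'

Final answer: 'result'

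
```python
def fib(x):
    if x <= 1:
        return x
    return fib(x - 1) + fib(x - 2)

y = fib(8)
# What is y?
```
Call trace (a repeated sub-call is expanded the first time; later identical calls just restate its return value):
fib(x=8)
  fib(x=7)
    fib(x=6)
      fib(x=5)
        fib(x=4)
          fib(x=3)
            fib(x=2)
              fib(x=1)
              -> return 1
              fib(x=0)
              -> return 0
            -> return 1
            fib(x=1)
            -> return 1
          -> return 2
          fib(x=2) -> return 1  (same call as traced above)
        -> return 3
        fib(x=3) -> return 2  (same call as traced above)
      -> return 5
      fib(x=4) -> return 3  (same call as traced above)
    -> return 8
    fib(x=5) -> return 5  (same call as traced above)
  -> return 13
  fib(x=6) -> return 8  (same call as traced above)
-> return 21

Final answer: 21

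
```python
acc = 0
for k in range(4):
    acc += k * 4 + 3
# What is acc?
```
Trace:
  acc=0
  acc=3, k=0
  acc=10, k=1
  acc=21, k=2
  acc=36, k=3

Final answer: 36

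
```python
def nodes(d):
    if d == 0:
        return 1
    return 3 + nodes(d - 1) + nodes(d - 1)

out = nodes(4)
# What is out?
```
Call trace (a repeated sub-call is expanded the first time; later identical calls just restate its return value):
nodes(d=4)
  nodes(d=3)
    nodes(d=2)
      nodes(d=1)
        nodes(d=0)
        -> return 1
        nodes(d=0)
        -> return 1
      -> return 5
      nodes(d=1) -> return 5  (same call as traced above)
    -> return 13
    nodes(d=2) -> return 13  (same call as traced above)
  -> return 29
  nodes(d=3) -> return 29  (same call as traced above)
-> return 61

Final answer: 61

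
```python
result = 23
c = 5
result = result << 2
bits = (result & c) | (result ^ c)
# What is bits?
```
Trace:
  result=23
  result=23, c=5
  result=92, c=5
  result=92, c=5, bits=93

Final answer: 93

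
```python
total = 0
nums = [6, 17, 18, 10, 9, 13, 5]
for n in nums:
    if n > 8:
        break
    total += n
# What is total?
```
Trace:
  total=0
  total=6, n=6
  total=6, n=17

Final answer: 6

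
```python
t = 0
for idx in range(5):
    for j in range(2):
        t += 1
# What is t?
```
Trace:
  t=0
  t=1, idx=0, j=0
  t=2, idx=0, j=1
  t=3, idx=1, j=0
  t=4, idx=1, j=1
  t=5, idx=2, j=0
  t=6, idx=2, j=1
  t=7, idx=3, j=0
  t=8, idx=3, j=1
  t=9, idx=4, j=0
  t=10, idx=4, j=1

Final answer: 10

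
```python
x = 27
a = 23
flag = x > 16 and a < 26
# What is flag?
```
Trace:
  x=27
  x=27, a=23
  x=27, a=23, flag=True

Final answer: True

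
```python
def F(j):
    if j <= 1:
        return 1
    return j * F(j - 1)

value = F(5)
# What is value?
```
Call trace:
F(j=5)
  F(j=4)
    F(j=3)
      F(j=2)
        F(j=1)
        -> return 1
      -> return 2
    -> return 6
  -> return 24
-> return 120

Final answer: 120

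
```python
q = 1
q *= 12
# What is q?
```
Trace:
  q=1
  q=12

Final answer: 12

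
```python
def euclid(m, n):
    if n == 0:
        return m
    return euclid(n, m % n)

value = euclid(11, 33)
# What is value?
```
Call trace:
euclid(m=11, n=33)
  euclid(m=33, n=11)
    euclid(m=11, n=0)
    -> return 11
  -> return 11
-> return 11

Final answer: 11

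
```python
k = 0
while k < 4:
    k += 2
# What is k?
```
Trace:
  k=0
  k=2
  k=4

Final answer: 4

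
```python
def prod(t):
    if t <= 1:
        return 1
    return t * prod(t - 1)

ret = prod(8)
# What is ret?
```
Call trace:
prod(t=8)
  prod(t=7)
    prod(t=6)
      prod(t=5)
        prod(t=4)
          prod(t=3)
            prod(t=2)
              prod(t=1)
              -> return 1
            -> return 2
          -> return 6
        -> return 24
      -> return 120
    -> return 720
  -> return 5040
-> return 40320

Final answer: 40320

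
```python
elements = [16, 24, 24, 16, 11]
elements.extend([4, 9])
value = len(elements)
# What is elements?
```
Trace:
  elements=[16, 24, 24, 16, 11]
  elements=[16, 24, 24, 16, 11, 4, 9]
  elements=[16, 24, 24, 16, 11, 4, 9], value=7

Final answer: [16, 24, 24, 16, 11, 4, 9]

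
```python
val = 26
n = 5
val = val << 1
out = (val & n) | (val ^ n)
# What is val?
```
Trace:
  val=26
  val=26, n=5
  val=52, n=5
  val=52, n=5, out=53

Final answer: 52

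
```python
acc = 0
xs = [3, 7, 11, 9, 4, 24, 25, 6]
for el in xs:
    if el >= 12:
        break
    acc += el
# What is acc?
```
Trace:
  acc=0
  acc=3, el=3
  acc=10, el=7
  acc=21, el=11
  acc=30, el=9
  acc=34, el=4
  acc=34, el=24

Final answer: 34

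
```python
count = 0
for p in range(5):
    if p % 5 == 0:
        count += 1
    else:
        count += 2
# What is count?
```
Trace:
  count=0
  count=1, p=0
  count=3, p=1
  count=5, p=2
  count=7, p=3
  count=9, p=4

Final answer: 9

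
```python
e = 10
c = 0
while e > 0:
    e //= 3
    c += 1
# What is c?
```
Trace:
  e=10
  e=10, c=0
  e=3, c=1
  e=1, c=2
  e=0, c=3

Final answer: 3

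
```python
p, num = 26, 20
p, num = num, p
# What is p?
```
Trace:
  p=26, num=20
  p=20, num=26

Final answer: 20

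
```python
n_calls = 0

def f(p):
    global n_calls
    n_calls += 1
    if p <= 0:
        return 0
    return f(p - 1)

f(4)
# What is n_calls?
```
Call trace:
f(p=4)
  f(p=3)
    f(p=2)
      f(p=1)
        f(p=0)
        -> return 0
      -> return 0
    -> return 0
  -> return 0
-> return 0

n_calls is incremented once per call. f is entered once for each p = 4, 3, 2, 1, 0 (the p <= 0 call returns without recursing), i.e. 4 + 1 calls.
n_calls = 5

Final answer: 5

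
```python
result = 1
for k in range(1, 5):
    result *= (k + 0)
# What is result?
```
Trace:
  result=1
  result=1, k=1
  result=2, k=2
  result=6, k=3
  result=24, k=4

Final answer: 24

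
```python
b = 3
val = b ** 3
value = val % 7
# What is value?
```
Trace:
  b=3
  b=3, val=27
  b=3, val=27, value=6

Final answer: 6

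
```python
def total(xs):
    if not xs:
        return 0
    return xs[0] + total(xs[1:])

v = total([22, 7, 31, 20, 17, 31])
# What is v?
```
Call trace:
total(xs=[22, 7, 31, 20, 17, 31])
  total(xs=[7, 31, 20, 17, 31])
    total(xs=[31, 20, 17, 31])
      total(xs=[20, 17, 31])
        total(xs=[17, 31])
          total(xs=[31])
            total(xs=[])
            -> return 0
          -> return 31
        -> return 48
      -> return 68
    -> return 99
  -> return 106
-> return 128

Final answer: 128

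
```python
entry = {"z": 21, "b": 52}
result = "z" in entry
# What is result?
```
Trace:
  entry={'z': 21, 'b': 52}
  entry={'z': 21, 'b': 52}, result=True

Final answer: True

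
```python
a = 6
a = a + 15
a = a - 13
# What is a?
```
Trace:
  a=6
  a=21
  a=8

Final answer: 8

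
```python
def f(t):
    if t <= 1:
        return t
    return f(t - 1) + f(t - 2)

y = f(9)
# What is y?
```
Call trace (a repeated sub-call is expanded the first time; later identical calls just restate its return value):
f(t=9)
  f(t=8)
    f(t=7)
      f(t=6)
        f(t=5)
          f(t=4)
            f(t=3)
              f(t=2)
                f(t=1)
                -> return 1
                f(t=0)
                -> return 0
              -> return 1
              f(t=1)
              -> return 1
            -> return 2
            f(t=2) -> return 1  (same call as traced above)
          -> return 3
          f(t=3) -> return 2  (same call as traced above)
        -> return 5
        f(t=4) -> return 3  (same call as traced above)
      -> return 8
      f(t=5) -> return 5  (same call as traced above)
    -> return 13
    f(t=6) -> return 8  (same call as traced above)
  -> return 21
  f(t=7) -> return 13  (same call as traced above)
-> return 34

Final answer: 34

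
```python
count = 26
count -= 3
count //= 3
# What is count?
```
Trace:
  count=26
  count=23
  count=7

Final answer: 7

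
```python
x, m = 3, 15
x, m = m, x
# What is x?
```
Trace:
  x=3, m=15
  x=15, m=3

Final answer: 15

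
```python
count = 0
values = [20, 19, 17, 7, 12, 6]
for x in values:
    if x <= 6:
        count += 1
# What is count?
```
Trace:
  count=0
  count=0, x=20
  count=0, x=19
  count=0, x=17
  count=0, x=7
  count=0, x=12
  count=1, x=6

Final answer: 1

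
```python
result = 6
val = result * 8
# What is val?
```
Trace:
  result=6
  result=6, val=48

Final answer: 48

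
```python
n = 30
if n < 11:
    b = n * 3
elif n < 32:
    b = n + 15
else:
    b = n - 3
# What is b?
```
Trace:
  n=30
  n=30, b=45

Final answer: 45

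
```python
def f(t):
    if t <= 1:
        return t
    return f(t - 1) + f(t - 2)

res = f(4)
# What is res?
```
Call trace (a repeated sub-call is expanded the first time; later identical calls just restate its return value):
f(t=4)
  f(t=3)
    f(t=2)
      f(t=1)
      -> return 1
      f(t=0)
      -> return 0
    -> return 1
    f(t=1)
    -> return 1
  -> return 2
  f(t=2) -> return 1  (same call as traced above)
-> return 3

Final answer: 3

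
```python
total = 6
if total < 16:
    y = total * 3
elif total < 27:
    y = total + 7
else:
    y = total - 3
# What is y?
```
Trace:
  total=6
  total=6, y=18

Final answer: 18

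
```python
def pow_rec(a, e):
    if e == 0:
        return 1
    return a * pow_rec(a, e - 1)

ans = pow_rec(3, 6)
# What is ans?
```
Call trace:
pow_rec(a=3, e=6)
  pow_rec(a=3, e=5)
    pow_rec(a=3, e=4)
      pow_rec(a=3, e=3)
        pow_rec(a=3, e=2)
          pow_rec(a=3, e=1)
            pow_rec(a=3, e=0)
            -> return 1
          -> return 3
        -> return 9
      -> return 27
    -> return 81
  -> return 243
-> return 729

Final answer: 729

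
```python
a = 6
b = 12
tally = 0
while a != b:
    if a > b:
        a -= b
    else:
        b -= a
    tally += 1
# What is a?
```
Trace:
  a=6
  a=6, b=12
  a=6, b=12, tally=0
  a=6, b=6, tally=1

Final answer: 6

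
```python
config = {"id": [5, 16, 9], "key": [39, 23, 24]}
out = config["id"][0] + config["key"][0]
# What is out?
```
Trace:
  config={'id': [5, 16, 9], 'key': [39, 23, 24]}
  config={'id': [5, 16, 9], 'key': [39, 23, 24]}, out=44

Final answer: 44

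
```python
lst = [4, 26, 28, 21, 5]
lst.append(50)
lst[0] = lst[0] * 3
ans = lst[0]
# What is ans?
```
Trace:
  lst=[4, 26, 28, 21, 5]
  lst=[4, 26, 28, 21, 5, 50]
  lst=[12, 26, 28, 21, 5, 50]
  lst=[12, 26, 28, 21, 5, 50], ans=12

Final answer: 12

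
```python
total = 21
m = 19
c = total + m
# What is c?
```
Trace:
  total=21
  total=21, m=19
  total=21, m=19, c=40

Final answer: 40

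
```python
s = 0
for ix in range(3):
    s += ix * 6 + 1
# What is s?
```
Trace:
  s=0
  s=1, ix=0
  s=8, ix=1
  s=21, ix=2

Final answer: 21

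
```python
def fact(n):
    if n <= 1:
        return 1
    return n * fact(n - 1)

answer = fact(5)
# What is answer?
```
Call trace:
fact(n=5)
  fact(n=4)
    fact(n=3)
      fact(n=2)
        fact(n=1)
        -> return 1
      -> return 2
    -> return 6
  -> return 24
-> return 120

Final answer: 120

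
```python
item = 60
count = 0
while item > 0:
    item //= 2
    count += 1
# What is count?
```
Trace:
  item=60
  item=60, count=0
  item=30, count=1
  item=15, count=2
  item=7, count=3
  item=3, count=4
  item=1, count=5
  item=0, count=6

Final answer: 6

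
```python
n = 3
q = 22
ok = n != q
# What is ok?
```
Trace:
  n=3
  n=3, q=22
  n=3, q=22, ok=True

Final answer: True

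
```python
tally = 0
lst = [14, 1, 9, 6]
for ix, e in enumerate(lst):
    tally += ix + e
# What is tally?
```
Trace:
  tally=0
  tally=14, ix=0, e=14
  tally=16, ix=1, e=1
  tally=27, ix=2, e=9
  tally=36, ix=3, e=6

Final answer: 36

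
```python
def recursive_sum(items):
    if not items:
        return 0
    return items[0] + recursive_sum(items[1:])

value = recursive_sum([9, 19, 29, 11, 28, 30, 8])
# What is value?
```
Call trace:
recursive_sum(items=[9, 19, 29, 11, 28, 30, 8])
  recursive_sum(items=[19, 29, 11, 28, 30, 8])
    recursive_sum(items=[29, 11, 28, 30, 8])
      recursive_sum(items=[11, 28, 30, 8])
        recursive_sum(items=[28, 30, 8])
          recursive_sum(items=[30, 8])
            recursive_sum(items=[8])
              recursive_sum(items=[])
              -> return 0
            -> return 8
          -> return 38
        -> return 66
      -> return 77
    -> return 106
  -> return 125
-> return 134

Final answer: 134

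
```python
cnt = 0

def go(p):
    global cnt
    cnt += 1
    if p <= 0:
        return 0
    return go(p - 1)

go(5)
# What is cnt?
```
Call trace:
go(p=5)
  go(p=4)
    go(p=3)
      go(p=2)
        go(p=1)
          go(p=0)
          -> return 0
        -> return 0
      -> return 0
    -> return 0
  -> return 0
-> return 0

cnt is incremented once per call. go is entered once for each p = 5, 4, 3, 2, 1, 0 (the p <= 0 call returns without recursing), i.e. 5 + 1 calls.
cnt = 6

Final answer: 6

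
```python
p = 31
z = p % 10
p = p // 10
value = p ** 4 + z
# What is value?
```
Trace:
  p=31
  p=31, z=1
  p=3, z=1
  p=3, z=1, value=82

Final answer: 82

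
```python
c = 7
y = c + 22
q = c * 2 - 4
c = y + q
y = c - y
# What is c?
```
Trace:
  c=7
  c=7, y=29
  c=7, y=29, q=10
  c=39, y=29, q=10
  c=39, y=10, q=10

Final answer: 39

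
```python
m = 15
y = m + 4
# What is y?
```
Trace:
  m=15
  m=15, y=19

Final answer: 19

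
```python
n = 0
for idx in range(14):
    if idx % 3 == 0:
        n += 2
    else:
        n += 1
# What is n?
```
Trace:
  n=0
  n=2, idx=0
  n=3, idx=1
  n=4, idx=2
  n=6, idx=3
  n=7, idx=4
  n=8, idx=5
  n=10, idx=6
  n=11, idx=7
  n=12, idx=8
  n=14, idx=9
  n=15, idx=10
  n=16, idx=11
  n=18, idx=12
  n=19, idx=13

Final answer: 19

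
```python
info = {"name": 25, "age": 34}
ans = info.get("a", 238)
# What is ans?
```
Trace:
  info={'name': 25, 'age': 34}
  info={'name': 25, 'age': 34}, ans=238

Final answer: 238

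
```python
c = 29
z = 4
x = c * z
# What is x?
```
Trace:
  c=29
  c=29, z=4
  c=29, z=4, x=116

Final answer: 116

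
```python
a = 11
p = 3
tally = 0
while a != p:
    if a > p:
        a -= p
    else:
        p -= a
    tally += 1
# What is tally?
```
Trace:
  a=11
  a=11, p=3
  a=11, p=3, tally=0
  a=8, p=3, tally=1
  a=5, p=3, tally=2
  a=2, p=3, tally=3
  a=2, p=1, tally=4
  a=1, p=1, tally=5

Final answer: 5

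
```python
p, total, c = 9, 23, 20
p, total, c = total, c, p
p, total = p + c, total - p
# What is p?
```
Trace:
  p=9, total=23, c=20
  p=23, total=20, c=9
  p=32, total=-3, c=9

Final answer: 32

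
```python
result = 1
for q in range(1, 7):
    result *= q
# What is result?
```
Trace:
  result=1
  result=1, q=1
  result=2, q=2
  result=6, q=3
  result=24, q=4
  result=120, q=5
  result=720, q=6

Final answer: 720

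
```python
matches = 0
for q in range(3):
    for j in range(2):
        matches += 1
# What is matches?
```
Trace:
  matches=0
  matches=1, q=0, j=0
  matches=2, q=0, j=1
  matches=3, q=1, j=0
  matches=4, q=1, j=1
  matches=5, q=2, j=0
  matches=6, q=2, j=1

Final answer: 6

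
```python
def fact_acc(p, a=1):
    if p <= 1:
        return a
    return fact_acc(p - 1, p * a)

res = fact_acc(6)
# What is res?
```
Call trace:
fact_acc(p=6, a=1)
  fact_acc(p=5, a=6)
    fact_acc(p=4, a=30)
      fact_acc(p=3, a=120)
        fact_acc(p=2, a=360)
          fact_acc(p=1, a=720)
          -> return 720
        -> return 720
      -> return 720
    -> return 720
  -> return 720
-> return 720

Final answer: 720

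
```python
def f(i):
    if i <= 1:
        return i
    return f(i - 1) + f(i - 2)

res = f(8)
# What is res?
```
Call trace (a repeated sub-call is expanded the first time; later identical calls just restate its return value):
f(i=8)
  f(i=7)
    f(i=6)
      f(i=5)
        f(i=4)
          f(i=3)
            f(i=2)
              f(i=1)
              -> return 1
              f(i=0)
              -> return 0
            -> return 1
            f(i=1)
            -> return 1
          -> return 2
          f(i=2) -> return 1  (same call as traced above)
        -> return 3
        f(i=3) -> return 2  (same call as traced above)
      -> return 5
      f(i=4) -> return 3  (same call as traced above)
    -> return 8
    f(i=5) -> return 5  (same call as traced above)
  -> return 13
  f(i=6) -> return 8  (same call as traced above)
-> return 21

Final answer: 21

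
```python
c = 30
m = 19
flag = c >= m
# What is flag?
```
Trace:
  c=30
  c=30, m=19
  c=30, m=19, flag=True

Final answer: True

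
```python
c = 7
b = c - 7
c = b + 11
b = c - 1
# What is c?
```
Trace:
  c=7
  c=7, b=0
  c=11, b=0
  c=11, b=10

Final answer: 11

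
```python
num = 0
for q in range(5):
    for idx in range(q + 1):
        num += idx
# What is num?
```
Trace:
  num=0
  num=0, q=0, idx=0
  num=0, q=1, idx=0
  num=1, q=1, idx=1
  num=1, q=2, idx=0
  num=2, q=2, idx=1
  num=4, q=2, idx=2
  num=4, q=3, idx=0
  num=5, q=3, idx=1
  num=7, q=3, idx=2
  num=10, q=3, idx=3
  num=10, q=4, idx=0
  num=11, q=4, idx=1
  num=13, q=4, idx=2
  num=16, q=4, idx=3
  num=20, q=4, idx=4

Final answer: 20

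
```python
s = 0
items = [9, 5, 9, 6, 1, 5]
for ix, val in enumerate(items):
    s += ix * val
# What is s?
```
Trace:
  s=0
  s=0, ix=0, val=9
  s=5, ix=1, val=5
  s=23, ix=2, val=9
  s=41, ix=3, val=6
  s=45, ix=4, val=1
  s=70, ix=5, val=5

Final answer: 70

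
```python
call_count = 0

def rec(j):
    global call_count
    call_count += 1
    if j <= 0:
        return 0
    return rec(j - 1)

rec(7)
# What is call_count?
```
Call trace:
rec(j=7)
  rec(j=6)
    rec(j=5)
      rec(j=4)
        rec(j=3)
          rec(j=2)
            rec(j=1)
              rec(j=0)
              -> return 0
            -> return 0
          -> return 0
        -> return 0
      -> return 0
    -> return 0
  -> return 0
-> return 0

call_count is incremented once per call. rec is entered once for each j = 7, 6, 5, 4, 3, 2, 1, 0 (the j <= 0 call returns without recursing), i.e. 7 + 1 calls.
call_count = 8

Final answer: 8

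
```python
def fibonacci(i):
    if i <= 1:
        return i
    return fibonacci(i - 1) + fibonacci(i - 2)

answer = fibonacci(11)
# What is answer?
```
Call trace (a repeated sub-call is expanded the first time; later identical calls just restate its return value):
fibonacci(i=11)
  fibonacci(i=10)
    fibonacci(i=9)
      fibonacci(i=8)
        fibonacci(i=7)
          fibonacci(i=6)
            fibonacci(i=5)
              fibonacci(i=4)
                fibonacci(i=3)
                  fibonacci(i=2)
                    fibonacci(i=1)
                    -> return 1
                    fibonacci(i=0)
                    -> return 0
                  -> return 1
                  fibonacci(i=1)
                  -> return 1
                -> return 2
                fibonacci(i=2) -> return 1  (same call as traced above)
              -> return 3
              fibonacci(i=3) -> return 2  (same call as traced above)
            -> return 5
            fibonacci(i=4) -> return 3  (same call as traced above)
          -> return 8
          fibonacci(i=5) -> return 5  (same call as traced above)
        -> return 13
        fibonacci(i=6) -> return 8  (same call as traced above)
      -> return 21
      fibonacci(i=7) -> return 13  (same call as traced above)
    -> return 34
    fibonacci(i=8) -> return 21  (same call as traced above)
  -> return 55
  fibonacci(i=9) -> return 34  (same call as traced above)
-> return 89

Final answer: 89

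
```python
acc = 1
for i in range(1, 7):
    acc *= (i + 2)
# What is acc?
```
Trace:
  acc=1
  acc=3, i=1
  acc=12, i=2
  acc=60, i=3
  acc=360, i=4
  acc=2520, i=5
  acc=20160, i=6

Final answer: 20160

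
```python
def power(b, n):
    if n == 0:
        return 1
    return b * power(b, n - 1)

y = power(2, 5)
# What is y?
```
Call trace:
power(b=2, n=5)
  power(b=2, n=4)
    power(b=2, n=3)
      power(b=2, n=2)
        power(b=2, n=1)
          power(b=2, n=0)
          -> return 1
        -> return 2
      -> return 4
    -> return 8
  -> return 16
-> return 32

Final answer: 32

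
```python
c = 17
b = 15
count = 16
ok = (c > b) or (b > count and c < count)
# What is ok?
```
Trace:
  c=17
  c=17, b=15
  c=17, b=15, count=16
  c=17, b=15, count=16, ok=True

Final answer: True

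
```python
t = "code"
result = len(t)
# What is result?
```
Trace:
  t='code'
  t='code', result=4

Final answer: 4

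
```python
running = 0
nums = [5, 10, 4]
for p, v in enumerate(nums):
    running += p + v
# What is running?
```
Trace:
  running=0
  running=5, p=0, v=5
  running=16, p=1, v=10
  running=22, p=2, v=4

Final answer: 22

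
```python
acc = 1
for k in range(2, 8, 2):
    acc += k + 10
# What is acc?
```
Trace:
  acc=1
  acc=13, k=2
  acc=27, k=4
  acc=43, k=6

Final answer: 43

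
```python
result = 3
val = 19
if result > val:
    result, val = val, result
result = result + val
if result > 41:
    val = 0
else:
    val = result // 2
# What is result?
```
Trace:
  result=3
  result=3, val=19
  result=3, val=19
  result=22, val=19
  result=22, val=11

Final answer: 22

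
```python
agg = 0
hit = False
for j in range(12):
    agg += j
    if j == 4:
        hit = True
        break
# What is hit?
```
Trace:
  agg=0
  agg=0, hit=False
  agg=0, hit=False, j=0
  agg=1, hit=False, j=1
  agg=3, hit=False, j=2
  agg=6, hit=False, j=3
  agg=10, hit=True, j=4

Final answer: True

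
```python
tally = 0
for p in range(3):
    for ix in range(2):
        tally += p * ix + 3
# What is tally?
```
Trace:
  tally=0
  tally=3, p=0, ix=0
  tally=6, p=0, ix=1
  tally=9, p=1, ix=0
  tally=13, p=1, ix=1
  tally=16, p=2, ix=0
  tally=21, p=2, ix=1

Final answer: 21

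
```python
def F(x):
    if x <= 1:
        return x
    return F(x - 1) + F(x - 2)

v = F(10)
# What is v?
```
Call trace (a repeated sub-call is expanded the first time; later identical calls just restate its return value):
F(x=10)
  F(x=9)
    F(x=8)
      F(x=7)
        F(x=6)
          F(x=5)
            F(x=4)
              F(x=3)
                F(x=2)
                  F(x=1)
                  -> return 1
                  F(x=0)
                  -> return 0
                -> return 1
                F(x=1)
                -> return 1
              -> return 2
              F(x=2) -> return 1  (same call as traced above)
            -> return 3
            F(x=3) -> return 2  (same call as traced above)
          -> return 5
          F(x=4) -> return 3  (same call as traced above)
        -> return 8
        F(x=5) -> return 5  (same call as traced above)
      -> return 13
      F(x=6) -> return 8  (same call as traced above)
    -> return 21
    F(x=7) -> return 13  (same call as traced above)
  -> return 34
  F(x=8) -> return 21  (same call as traced above)
-> return 55

Final answer: 55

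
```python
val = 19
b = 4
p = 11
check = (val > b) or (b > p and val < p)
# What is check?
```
Trace:
  val=19
  val=19, b=4
  val=19, b=4, p=11
  val=19, b=4, p=11, check=True

Final answer: True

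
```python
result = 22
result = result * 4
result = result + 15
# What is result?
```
Trace:
  result=22
  result=88
  result=103

Final answer: 103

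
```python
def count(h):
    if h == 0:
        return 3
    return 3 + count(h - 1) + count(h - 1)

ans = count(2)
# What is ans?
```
Call trace (a repeated sub-call is expanded the first time; later identical calls just restate its return value):
count(h=2)
  count(h=1)
    count(h=0)
    -> return 3
    count(h=0)
    -> return 3
  -> return 9
  count(h=1) -> return 9  (same call as traced above)
-> return 21

Final answer: 21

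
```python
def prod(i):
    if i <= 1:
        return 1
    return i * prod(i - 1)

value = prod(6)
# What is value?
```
Call trace:
prod(i=6)
  prod(i=5)
    prod(i=4)
      prod(i=3)
        prod(i=2)
          prod(i=1)
          -> return 1
        -> return 2
      -> return 6
    -> return 24
  -> return 120
-> return 720

Final answer: 720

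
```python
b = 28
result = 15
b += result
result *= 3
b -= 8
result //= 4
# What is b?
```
Trace:
  b=28
  b=28, result=15
  b=43, result=15
  b=43, result=45
  b=35, result=45
  b=35, result=11

Final answer: 35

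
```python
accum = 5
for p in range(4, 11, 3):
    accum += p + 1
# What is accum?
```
Trace:
  accum=5
  accum=10, p=4
  accum=18, p=7
  accum=29, p=10

Final answer: 29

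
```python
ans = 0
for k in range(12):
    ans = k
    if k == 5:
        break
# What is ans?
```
Trace:
  ans=0
  ans=0, k=0
  ans=1, k=1
  ans=2, k=2
  ans=3, k=3
  ans=4, k=4
  ans=5, k=5

Final answer: 5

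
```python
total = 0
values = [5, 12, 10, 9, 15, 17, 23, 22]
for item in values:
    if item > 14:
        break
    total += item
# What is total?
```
Trace:
  total=0
  total=5, item=5
  total=17, item=12
  total=27, item=10
  total=36, item=9
  total=36, item=15

Final answer: 36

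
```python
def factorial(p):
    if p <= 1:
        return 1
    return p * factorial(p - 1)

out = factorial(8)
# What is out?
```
Call trace:
factorial(p=8)
  factorial(p=7)
    factorial(p=6)
      factorial(p=5)
        factorial(p=4)
          factorial(p=3)
            factorial(p=2)
              factorial(p=1)
              -> return 1
            -> return 2
          -> return 6
        -> return 24
      -> return 120
    -> return 720
  -> return 5040
-> return 40320

Final answer: 40320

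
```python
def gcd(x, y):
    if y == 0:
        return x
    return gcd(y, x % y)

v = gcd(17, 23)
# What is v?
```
Call trace:
gcd(x=17, y=23)
  gcd(x=23, y=17)
    gcd(x=17, y=6)
      gcd(x=6, y=5)
        gcd(x=5, y=1)
          gcd(x=1, y=0)
          -> return 1
        -> return 1
      -> return 1
    -> return 1
  -> return 1
-> return 1

Final answer: 1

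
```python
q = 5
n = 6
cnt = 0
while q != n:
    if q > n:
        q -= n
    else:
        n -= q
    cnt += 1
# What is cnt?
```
Trace:
  q=5
  q=5, n=6
  q=5, n=6, cnt=0
  q=5, n=1, cnt=1
  q=4, n=1, cnt=2
  q=3, n=1, cnt=3
  q=2, n=1, cnt=4
  q=1, n=1, cnt=5

Final answer: 5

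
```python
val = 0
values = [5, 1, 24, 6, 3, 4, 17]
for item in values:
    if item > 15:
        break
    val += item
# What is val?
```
Trace:
  val=0
  val=5, item=5
  val=6, item=1
  val=6, item=24

Final answer: 6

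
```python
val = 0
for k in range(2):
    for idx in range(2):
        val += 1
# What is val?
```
Trace:
  val=0
  val=1, k=0, idx=0
  val=2, k=0, idx=1
  val=3, k=1, idx=0
  val=4, k=1, idx=1

Final answer: 4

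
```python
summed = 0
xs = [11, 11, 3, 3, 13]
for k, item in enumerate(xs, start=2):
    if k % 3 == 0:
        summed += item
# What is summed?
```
Trace:
  summed=0
  summed=0, k=2, item=11
  summed=11, k=3, item=11
  summed=11, k=4, item=3
  summed=11, k=5, item=3
  summed=24, k=6, item=13

Final answer: 24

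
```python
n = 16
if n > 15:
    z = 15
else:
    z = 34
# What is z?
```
Trace:
  n=16
  n=16, z=15

Final answer: 15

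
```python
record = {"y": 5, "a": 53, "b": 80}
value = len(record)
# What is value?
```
Trace:
  record={'y': 5, 'a': 53, 'b': 80}
  record={'y': 5, 'a': 53, 'b': 80}, value=3

Final answer: 3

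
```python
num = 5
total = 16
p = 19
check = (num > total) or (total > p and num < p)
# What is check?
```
Trace:
  num=5
  num=5, total=16
  num=5, total=16, p=19
  num=5, total=16, p=19, check=False

Final answer: False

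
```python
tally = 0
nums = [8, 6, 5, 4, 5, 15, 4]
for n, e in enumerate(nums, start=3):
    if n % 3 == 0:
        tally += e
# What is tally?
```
Trace:
  tally=0
  tally=8, n=3, e=8
  tally=8, n=4, e=6
  tally=8, n=5, e=5
  tally=12, n=6, e=4
  tally=12, n=7, e=5
  tally=12, n=8, e=15
  tally=16, n=9, e=4

Final answer: 16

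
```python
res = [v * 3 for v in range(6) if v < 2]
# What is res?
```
Trace:
  v=0
  v=1
  v=2
  v=3
  v=4
  v=5
  res=[0, 3]

Final answer: [0, 3]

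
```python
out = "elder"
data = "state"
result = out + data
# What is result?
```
Trace:
  out='elder'
  out='elder', data='state'
  out='elder', data='state', result='elderstate'

Final answer: 'elderstate'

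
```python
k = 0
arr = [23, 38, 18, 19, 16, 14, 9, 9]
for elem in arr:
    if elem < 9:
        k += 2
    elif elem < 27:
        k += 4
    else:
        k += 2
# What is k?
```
Trace:
  k=0
  k=4, elem=23
  k=6, elem=38
  k=10, elem=18
  k=14, elem=19
  k=18, elem=16
  k=22, elem=14
  k=26, elem=9
  k=30, elem=9

Final answer: 30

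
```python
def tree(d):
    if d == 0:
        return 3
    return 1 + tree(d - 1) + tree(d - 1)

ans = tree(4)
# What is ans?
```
Call trace (a repeated sub-call is expanded the first time; later identical calls just restate its return value):
tree(d=4)
  tree(d=3)
    tree(d=2)
      tree(d=1)
        tree(d=0)
        -> return 3
        tree(d=0)
        -> return 3
      -> return 7
      tree(d=1) -> return 7  (same call as traced above)
    -> return 15
    tree(d=2) -> return 15  (same call as traced above)
  -> return 31
  tree(d=3) -> return 31  (same call as traced above)
-> return 63

Final answer: 63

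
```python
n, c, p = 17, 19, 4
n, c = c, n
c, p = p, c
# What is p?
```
Trace:
  n=17, c=19, p=4
  n=19, c=17, p=4
  n=19, c=4, p=17

Final answer: 17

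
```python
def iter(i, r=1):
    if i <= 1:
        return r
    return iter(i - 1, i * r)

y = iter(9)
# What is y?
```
Call trace:
iter(i=9, r=1)
  iter(i=8, r=9)
    iter(i=7, r=72)
      iter(i=6, r=504)
        iter(i=5, r=3024)
          iter(i=4, r=15120)
            iter(i=3, r=60480)
              iter(i=2, r=181440)
                iter(i=1, r=362880)
                -> return 362880
              -> return 362880
            -> return 362880
          -> return 362880
        -> return 362880
      -> return 362880
    -> return 362880
  -> return 362880
-> return 362880

Final answer: 362880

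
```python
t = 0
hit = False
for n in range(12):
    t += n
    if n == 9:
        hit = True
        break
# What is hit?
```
Trace:
  t=0
  t=0, hit=False
  t=0, hit=False, n=0
  t=1, hit=False, n=1
  t=3, hit=False, n=2
  t=6, hit=False, n=3
  t=10, hit=False, n=4
  t=15, hit=False, n=5
  t=21, hit=False, n=6
  t=28, hit=False, n=7
  t=36, hit=False, n=8
  t=45, hit=True, n=9

Final answer: True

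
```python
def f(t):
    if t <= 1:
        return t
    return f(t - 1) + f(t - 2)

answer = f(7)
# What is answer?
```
Call trace (a repeated sub-call is expanded the first time; later identical calls just restate its return value):
f(t=7)
  f(t=6)
    f(t=5)
      f(t=4)
        f(t=3)
          f(t=2)
            f(t=1)
            -> return 1
            f(t=0)
            -> return 0
          -> return 1
          f(t=1)
          -> return 1
        -> return 2
        f(t=2) -> return 1  (same call as traced above)
      -> return 3
      f(t=3) -> return 2  (same call as traced above)
    -> return 5
    f(t=4) -> return 3  (same call as traced above)
  -> return 8
  f(t=5) -> return 5  (same call as traced above)
-> return 13

Final answer: 13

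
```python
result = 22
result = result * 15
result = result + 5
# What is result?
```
Trace:
  result=22
  result=330
  result=335

Final answer: 335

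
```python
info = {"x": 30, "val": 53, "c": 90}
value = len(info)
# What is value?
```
Trace:
  info={'x': 30, 'val': 53, 'c': 90}
  info={'x': 30, 'val': 53, 'c': 90}, value=3

Final answer: 3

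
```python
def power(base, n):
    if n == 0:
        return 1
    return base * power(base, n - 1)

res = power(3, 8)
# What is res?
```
Call trace:
power(base=3, n=8)
  power(base=3, n=7)
    power(base=3, n=6)
      power(base=3, n=5)
        power(base=3, n=4)
          power(base=3, n=3)
            power(base=3, n=2)
              power(base=3, n=1)
                power(base=3, n=0)
                -> return 1
              -> return 3
            -> return 9
          -> return 27
        -> return 81
      -> return 243
    -> return 729
  -> return 2187
-> return 6561

Final answer: 6561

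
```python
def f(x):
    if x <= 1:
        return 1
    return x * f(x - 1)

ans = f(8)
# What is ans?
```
Call trace:
f(x=8)
  f(x=7)
    f(x=6)
      f(x=5)
        f(x=4)
          f(x=3)
            f(x=2)
              f(x=1)
              -> return 1
            -> return 2
          -> return 6
        -> return 24
      -> return 120
    -> return 720
  -> return 5040
-> return 40320

Final answer: 40320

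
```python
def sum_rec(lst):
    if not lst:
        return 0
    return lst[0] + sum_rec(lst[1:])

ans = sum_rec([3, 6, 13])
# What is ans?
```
Call trace:
sum_rec(lst=[3, 6, 13])
  sum_rec(lst=[6, 13])
    sum_rec(lst=[13])
      sum_rec(lst=[])
      -> return 0
    -> return 13
  -> return 19
-> return 22

Final answer: 22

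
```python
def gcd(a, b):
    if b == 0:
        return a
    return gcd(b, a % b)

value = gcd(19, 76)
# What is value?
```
Call trace:
gcd(a=19, b=76)
  gcd(a=76, b=19)
    gcd(a=19, b=0)
    -> return 19
  -> return 19
-> return 19

Final answer: 19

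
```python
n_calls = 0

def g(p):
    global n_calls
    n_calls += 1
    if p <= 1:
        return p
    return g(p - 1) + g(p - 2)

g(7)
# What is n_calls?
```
Call trace (a repeated sub-call is expanded the first time; later identical calls just restate its return value):
g(p=7)
  g(p=6)
    g(p=5)
      g(p=4)
        g(p=3)
          g(p=2)
            g(p=1)
            -> return 1
            g(p=0)
            -> return 0
          -> return 1
          g(p=1)
          -> return 1
        -> return 2
        g(p=2) -> return 1  (same call as traced above)
      -> return 3
      g(p=3) -> return 2  (same call as traced above)
    -> return 5
    g(p=4) -> return 3  (same call as traced above)
  -> return 8
  g(p=5) -> return 5  (same call as traced above)
-> return 13

n_calls is incremented once per call, so count the calls in each subtree. Let C(p) = number of calls made by g(p).
C(0) = C(1) = 1 (base case, no recursion); C(p) = 1 + C(p - 1) + C(p - 2) otherwise.
C(2) = 1 + C(1) + C(0) = 1 + 1 + 1 = 3
C(3) = 1 + C(2) + C(1) = 1 + 3 + 1 = 5
C(4) = 1 + C(3) + C(2) = 1 + 5 + 3 = 9
C(5) = 1 + C(4) + C(3) = 1 + 9 + 5 = 15
C(6) = 1 + C(5) + C(4) = 1 + 15 + 9 = 25
C(7) = 1 + C(6) + C(5) = 1 + 25 + 15 = 41
n_calls = C(7) = 41

Final answer: 41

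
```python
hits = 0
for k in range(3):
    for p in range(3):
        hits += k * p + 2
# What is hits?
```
Trace:
  hits=0
  hits=2, k=0, p=0
  hits=4, k=0, p=1
  hits=6, k=0, p=2
  hits=8, k=1, p=0
  hits=11, k=1, p=1
  hits=15, k=1, p=2
  hits=17, k=2, p=0
  hits=21, k=2, p=1
  hits=27, k=2, p=2

Final answer: 27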